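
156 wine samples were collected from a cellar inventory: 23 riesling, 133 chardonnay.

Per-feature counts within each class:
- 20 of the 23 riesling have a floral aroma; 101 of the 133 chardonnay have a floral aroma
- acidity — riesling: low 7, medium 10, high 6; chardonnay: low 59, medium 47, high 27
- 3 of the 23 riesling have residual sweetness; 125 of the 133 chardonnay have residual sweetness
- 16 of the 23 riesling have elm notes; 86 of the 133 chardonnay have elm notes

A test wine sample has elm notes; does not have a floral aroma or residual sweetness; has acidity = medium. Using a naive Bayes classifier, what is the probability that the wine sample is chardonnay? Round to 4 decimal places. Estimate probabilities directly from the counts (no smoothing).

riesling: (23/156) × (3/23) × (10/23) × (20/23) × (16/23) ≈ 0.00505782
chardonnay: (133/156) × (32/133) × (47/133) × (8/133) × (86/133) ≈ 0.0028194
P(chardonnay | x) = 0.0028194 / 0.00787722 ≈ 0.3579

0.3579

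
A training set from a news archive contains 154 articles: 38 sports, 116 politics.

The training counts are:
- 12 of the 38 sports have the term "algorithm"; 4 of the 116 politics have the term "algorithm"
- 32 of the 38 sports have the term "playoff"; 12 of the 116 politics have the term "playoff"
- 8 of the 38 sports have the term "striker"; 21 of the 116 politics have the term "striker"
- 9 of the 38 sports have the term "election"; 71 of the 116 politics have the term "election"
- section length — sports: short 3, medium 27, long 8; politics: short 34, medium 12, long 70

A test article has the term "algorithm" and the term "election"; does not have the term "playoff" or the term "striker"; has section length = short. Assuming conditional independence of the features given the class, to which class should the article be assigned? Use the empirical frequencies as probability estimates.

politics

sports: (38/154) × (12/38) × (6/38) × (30/38) × (9/38) × (3/38) ≈ 0.000181619
politics: (116/154) × (4/116) × (104/116) × (95/116) × (71/116) × (34/116) ≈ 0.00342138
Highest score → politics.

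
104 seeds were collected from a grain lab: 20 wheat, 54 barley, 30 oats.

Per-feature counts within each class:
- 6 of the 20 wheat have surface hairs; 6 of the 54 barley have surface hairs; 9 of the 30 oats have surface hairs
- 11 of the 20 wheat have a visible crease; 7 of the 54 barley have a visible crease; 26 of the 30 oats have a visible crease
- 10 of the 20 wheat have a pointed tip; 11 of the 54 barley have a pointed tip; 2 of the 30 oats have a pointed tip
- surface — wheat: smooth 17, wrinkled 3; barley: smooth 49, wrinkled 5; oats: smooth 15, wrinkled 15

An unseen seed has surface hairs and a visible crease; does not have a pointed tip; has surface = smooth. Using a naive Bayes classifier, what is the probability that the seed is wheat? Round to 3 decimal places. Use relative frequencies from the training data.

wheat: (20/104) × (6/20) × (11/20) × (10/20) × (17/20) ≈ 0.0134856
barley: (54/104) × (6/54) × (7/54) × (43/54) × (49/54) ≈ 0.0054038
oats: (30/104) × (9/30) × (26/30) × (28/30) × (15/30) = 0.035
P(wheat | x) = 0.0134856 / 0.0538894 ≈ 0.250

0.250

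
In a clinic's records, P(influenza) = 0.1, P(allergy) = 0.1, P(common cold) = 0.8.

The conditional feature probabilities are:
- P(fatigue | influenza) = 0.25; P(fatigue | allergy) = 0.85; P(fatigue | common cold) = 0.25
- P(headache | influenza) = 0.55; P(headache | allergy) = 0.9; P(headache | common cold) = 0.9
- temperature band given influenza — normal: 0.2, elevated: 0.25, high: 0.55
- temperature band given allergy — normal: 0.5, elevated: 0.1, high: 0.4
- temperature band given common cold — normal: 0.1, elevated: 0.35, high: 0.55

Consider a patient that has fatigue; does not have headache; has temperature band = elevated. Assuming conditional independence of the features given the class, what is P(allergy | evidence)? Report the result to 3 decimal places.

influenza: 0.1 × 0.25 × (1−0.55) × 0.25 = 0.0028125
allergy: 0.1 × 0.85 × (1−0.9) × 0.1 = 0.00085
common cold: 0.8 × 0.25 × (1−0.9) × 0.35 = 0.007
P(allergy | x) = 0.00085 / 0.0106625 ≈ 0.080

0.080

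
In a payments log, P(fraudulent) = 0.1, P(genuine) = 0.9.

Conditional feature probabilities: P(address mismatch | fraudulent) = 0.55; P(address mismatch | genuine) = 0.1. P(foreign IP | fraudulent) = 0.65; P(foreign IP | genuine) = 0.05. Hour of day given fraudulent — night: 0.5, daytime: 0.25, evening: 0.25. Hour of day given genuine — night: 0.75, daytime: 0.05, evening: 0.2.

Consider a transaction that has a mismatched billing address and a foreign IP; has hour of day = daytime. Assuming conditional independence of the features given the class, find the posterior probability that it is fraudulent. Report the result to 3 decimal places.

0.975

fraudulent: 0.1 × 0.55 × 0.65 × 0.25 = 0.0089375
genuine: 0.9 × 0.1 × 0.05 × 0.05 = 0.000225
P(fraudulent | x) = 0.0089375 / 0.0091625 ≈ 0.975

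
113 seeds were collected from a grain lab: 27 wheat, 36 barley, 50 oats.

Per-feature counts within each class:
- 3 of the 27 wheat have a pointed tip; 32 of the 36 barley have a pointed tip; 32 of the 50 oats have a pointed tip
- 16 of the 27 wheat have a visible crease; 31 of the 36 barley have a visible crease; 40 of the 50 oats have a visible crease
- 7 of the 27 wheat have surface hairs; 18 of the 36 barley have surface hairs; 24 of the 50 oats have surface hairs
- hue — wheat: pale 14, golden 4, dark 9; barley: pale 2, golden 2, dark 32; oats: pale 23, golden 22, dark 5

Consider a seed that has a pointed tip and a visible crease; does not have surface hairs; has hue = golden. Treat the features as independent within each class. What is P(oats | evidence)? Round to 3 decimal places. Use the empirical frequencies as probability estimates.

wheat: (27/113) × (3/27) × (16/27) × (20/27) × (4/27) ≈ 0.00172648
barley: (36/113) × (32/36) × (31/36) × (18/36) × (2/36) ≈ 0.00677374
oats: (50/113) × (32/50) × (40/50) × (26/50) × (22/50) ≈ 0.0518343
P(oats | x) = 0.0518343 / 0.06033452 ≈ 0.859

0.859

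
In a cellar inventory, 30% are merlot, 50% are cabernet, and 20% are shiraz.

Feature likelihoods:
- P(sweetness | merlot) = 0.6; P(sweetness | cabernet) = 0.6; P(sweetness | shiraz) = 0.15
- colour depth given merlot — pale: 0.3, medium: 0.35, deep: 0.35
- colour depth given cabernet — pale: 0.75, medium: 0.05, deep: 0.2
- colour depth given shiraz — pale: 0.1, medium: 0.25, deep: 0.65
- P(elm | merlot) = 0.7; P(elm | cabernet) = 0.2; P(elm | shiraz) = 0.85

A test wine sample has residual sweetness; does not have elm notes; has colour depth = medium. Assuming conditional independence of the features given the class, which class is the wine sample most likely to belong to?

merlot

merlot: 0.3 × 0.6 × 0.35 × (1−0.7) = 0.0189
cabernet: 0.5 × 0.6 × 0.05 × (1−0.2) = 0.012
shiraz: 0.2 × 0.15 × 0.25 × (1−0.85) = 0.001125
Highest score → merlot.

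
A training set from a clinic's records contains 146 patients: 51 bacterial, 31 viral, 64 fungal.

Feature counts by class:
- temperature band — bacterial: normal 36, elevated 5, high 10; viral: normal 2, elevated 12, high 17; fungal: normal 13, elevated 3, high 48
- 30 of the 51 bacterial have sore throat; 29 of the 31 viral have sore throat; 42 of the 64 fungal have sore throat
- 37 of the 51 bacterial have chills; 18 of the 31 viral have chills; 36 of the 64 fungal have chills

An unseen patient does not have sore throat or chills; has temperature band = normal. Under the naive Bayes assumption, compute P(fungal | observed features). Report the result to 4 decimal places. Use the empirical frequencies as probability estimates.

0.3216

bacterial: (51/146) × (36/51) × (21/51) × (14/51) ≈ 0.0278713
viral: (31/146) × (2/31) × (2/31) × (13/31) ≈ 0.000370619
fungal: (64/146) × (13/64) × (22/64) × (28/64) ≈ 0.0133909
P(fungal | x) = 0.0133909 / 0.041632819 ≈ 0.3216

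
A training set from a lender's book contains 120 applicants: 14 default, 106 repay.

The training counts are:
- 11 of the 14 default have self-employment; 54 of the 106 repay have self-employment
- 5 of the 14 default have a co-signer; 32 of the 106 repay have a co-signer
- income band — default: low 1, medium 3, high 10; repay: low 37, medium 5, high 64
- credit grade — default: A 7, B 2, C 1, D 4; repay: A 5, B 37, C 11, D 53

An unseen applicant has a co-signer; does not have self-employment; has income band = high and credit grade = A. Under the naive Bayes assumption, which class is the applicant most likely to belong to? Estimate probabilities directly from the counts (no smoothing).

repay

default: (14/120) × (3/14) × (5/14) × (10/14) × (7/14) ≈ 0.00318878
repay: (106/120) × (52/106) × (32/106) × (64/106) × (5/106) ≈ 0.00372567
Highest score → repay.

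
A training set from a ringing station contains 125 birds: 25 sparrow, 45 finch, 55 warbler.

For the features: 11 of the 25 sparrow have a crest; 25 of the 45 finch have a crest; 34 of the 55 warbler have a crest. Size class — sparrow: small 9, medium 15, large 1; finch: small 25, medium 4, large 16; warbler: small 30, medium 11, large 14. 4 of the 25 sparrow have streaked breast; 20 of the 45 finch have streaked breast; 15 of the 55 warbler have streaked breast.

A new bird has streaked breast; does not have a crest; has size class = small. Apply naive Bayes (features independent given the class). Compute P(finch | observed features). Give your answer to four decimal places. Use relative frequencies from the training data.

sparrow: (25/125) × (14/25) × (9/25) × (4/25) = 0.0064512
finch: (45/125) × (20/45) × (25/45) × (20/45) ≈ 0.0395062
warbler: (55/125) × (21/55) × (30/55) × (15/55) ≈ 0.0249917
P(finch | x) = 0.0395062 / 0.0709491 ≈ 0.5568

0.5568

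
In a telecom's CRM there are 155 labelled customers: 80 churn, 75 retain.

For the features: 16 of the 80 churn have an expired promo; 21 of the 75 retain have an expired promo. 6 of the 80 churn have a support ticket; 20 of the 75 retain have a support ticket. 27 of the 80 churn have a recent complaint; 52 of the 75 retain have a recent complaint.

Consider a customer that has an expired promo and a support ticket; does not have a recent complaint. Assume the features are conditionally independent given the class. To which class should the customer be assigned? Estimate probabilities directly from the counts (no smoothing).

retain

churn: (80/155) × (16/80) × (6/80) × (53/80) ≈ 0.00512903
retain: (75/155) × (21/75) × (20/75) × (23/75) ≈ 0.0110796
Highest score → retain.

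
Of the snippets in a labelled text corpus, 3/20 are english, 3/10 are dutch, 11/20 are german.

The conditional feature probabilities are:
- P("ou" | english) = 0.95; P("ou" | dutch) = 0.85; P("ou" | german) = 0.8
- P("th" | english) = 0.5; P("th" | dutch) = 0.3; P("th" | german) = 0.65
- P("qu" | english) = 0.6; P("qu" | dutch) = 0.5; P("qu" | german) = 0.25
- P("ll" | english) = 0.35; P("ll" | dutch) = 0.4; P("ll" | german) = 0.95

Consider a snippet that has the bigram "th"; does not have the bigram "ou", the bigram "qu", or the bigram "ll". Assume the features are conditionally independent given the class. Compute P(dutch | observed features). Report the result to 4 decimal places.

english: 0.15 × (1−0.95) × 0.5 × (1−0.6) × (1−0.35) = 0.000975
dutch: 0.3 × (1−0.85) × 0.3 × (1−0.5) × (1−0.4) = 0.00405
german: 0.55 × (1−0.8) × 0.65 × (1−0.25) × (1−0.95) = 0.00268125
P(dutch | x) = 0.00405 / 0.00770625 ≈ 0.5255

0.5255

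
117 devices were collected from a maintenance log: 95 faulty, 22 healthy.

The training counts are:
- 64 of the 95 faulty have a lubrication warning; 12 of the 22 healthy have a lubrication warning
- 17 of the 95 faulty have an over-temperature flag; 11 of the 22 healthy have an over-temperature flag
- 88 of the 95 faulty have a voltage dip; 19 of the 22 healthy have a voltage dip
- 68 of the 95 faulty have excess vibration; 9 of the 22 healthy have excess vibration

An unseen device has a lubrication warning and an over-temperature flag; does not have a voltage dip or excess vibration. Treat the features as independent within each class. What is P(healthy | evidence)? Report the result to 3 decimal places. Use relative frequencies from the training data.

faulty: (95/117) × (64/95) × (17/95) × (7/95) × (27/95) ≈ 0.00204991
healthy: (22/117) × (12/22) × (11/22) × (3/22) × (13/22) ≈ 0.00413223
P(healthy | x) = 0.00413223 / 0.00618214 ≈ 0.668

0.668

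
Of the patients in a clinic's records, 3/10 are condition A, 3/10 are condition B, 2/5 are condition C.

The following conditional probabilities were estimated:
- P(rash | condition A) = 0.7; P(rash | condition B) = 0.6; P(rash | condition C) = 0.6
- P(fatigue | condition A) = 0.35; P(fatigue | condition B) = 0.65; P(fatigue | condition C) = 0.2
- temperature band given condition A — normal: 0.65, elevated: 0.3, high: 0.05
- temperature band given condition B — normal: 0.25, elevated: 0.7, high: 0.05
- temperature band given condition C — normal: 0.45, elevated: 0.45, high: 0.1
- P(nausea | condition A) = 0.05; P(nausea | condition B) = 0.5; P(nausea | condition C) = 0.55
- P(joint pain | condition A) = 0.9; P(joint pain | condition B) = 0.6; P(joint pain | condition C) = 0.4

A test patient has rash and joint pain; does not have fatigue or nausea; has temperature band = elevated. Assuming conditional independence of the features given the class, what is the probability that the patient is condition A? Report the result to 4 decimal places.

0.5488

condition A: 0.3 × 0.7 × (1−0.35) × 0.3 × (1−0.05) × 0.9 = 0.03501225
condition B: 0.3 × 0.6 × (1−0.65) × 0.7 × (1−0.5) × 0.6 = 0.01323
condition C: 0.4 × 0.6 × (1−0.2) × 0.45 × (1−0.55) × 0.4 = 0.015552
P(condition A | x) = 0.03501225 / 0.06379425 ≈ 0.5488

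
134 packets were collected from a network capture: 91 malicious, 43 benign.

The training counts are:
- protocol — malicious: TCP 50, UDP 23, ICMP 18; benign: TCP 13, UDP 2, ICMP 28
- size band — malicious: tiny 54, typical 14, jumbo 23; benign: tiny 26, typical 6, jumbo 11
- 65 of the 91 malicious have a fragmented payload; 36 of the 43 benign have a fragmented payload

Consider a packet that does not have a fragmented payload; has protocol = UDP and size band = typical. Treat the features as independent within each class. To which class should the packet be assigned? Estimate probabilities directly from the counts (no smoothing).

malicious: (91/134) × (23/91) × (14/91) × (26/91) ≈ 0.00754469
benign: (43/134) × (2/43) × (6/43) × (7/43) ≈ 0.00033903
Highest score → malicious.

malicious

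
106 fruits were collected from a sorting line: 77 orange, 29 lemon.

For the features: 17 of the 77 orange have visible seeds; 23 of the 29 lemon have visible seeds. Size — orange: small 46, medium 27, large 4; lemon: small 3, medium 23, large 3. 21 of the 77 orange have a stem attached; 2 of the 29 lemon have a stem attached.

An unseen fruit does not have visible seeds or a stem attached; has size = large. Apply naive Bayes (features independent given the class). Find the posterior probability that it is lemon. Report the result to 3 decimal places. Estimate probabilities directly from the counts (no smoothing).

0.203

orange: (77/106) × (60/77) × (4/77) × (56/77) ≈ 0.0213851
lemon: (29/106) × (6/29) × (3/29) × (27/29) ≈ 0.00545173
P(lemon | x) = 0.00545173 / 0.02683683 ≈ 0.203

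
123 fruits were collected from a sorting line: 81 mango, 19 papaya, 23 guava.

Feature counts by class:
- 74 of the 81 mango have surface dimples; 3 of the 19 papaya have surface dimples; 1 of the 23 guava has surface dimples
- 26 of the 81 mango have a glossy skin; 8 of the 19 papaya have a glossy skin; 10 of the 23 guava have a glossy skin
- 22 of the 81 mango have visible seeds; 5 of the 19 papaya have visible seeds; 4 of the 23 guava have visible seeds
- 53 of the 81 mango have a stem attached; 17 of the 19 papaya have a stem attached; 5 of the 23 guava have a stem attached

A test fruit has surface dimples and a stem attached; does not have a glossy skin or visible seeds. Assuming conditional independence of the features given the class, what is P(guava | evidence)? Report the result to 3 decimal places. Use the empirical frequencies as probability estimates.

0.004

mango: (81/123) × (74/81) × (55/81) × (59/81) × (53/81) ≈ 0.194698
papaya: (19/123) × (3/19) × (11/19) × (14/19) × (17/19) ≈ 0.00930947
guava: (23/123) × (1/23) × (13/23) × (19/23) × (5/23) ≈ 0.000825236
P(guava | x) = 0.000825236 / 0.204832706 ≈ 0.004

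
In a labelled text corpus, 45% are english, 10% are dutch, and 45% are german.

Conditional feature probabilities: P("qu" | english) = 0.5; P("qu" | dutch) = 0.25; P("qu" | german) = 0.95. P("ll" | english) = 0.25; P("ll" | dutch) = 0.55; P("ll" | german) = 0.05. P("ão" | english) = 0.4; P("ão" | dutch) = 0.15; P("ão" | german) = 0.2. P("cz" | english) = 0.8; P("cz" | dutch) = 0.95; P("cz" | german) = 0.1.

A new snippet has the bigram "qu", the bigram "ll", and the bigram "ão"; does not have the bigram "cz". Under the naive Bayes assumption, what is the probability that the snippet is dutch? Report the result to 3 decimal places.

english: 0.45 × 0.5 × 0.25 × 0.4 × (1−0.8) = 0.0045
dutch: 0.1 × 0.25 × 0.55 × 0.15 × (1−0.95) = 0.000103125
german: 0.45 × 0.95 × 0.05 × 0.2 × (1−0.1) = 0.0038475
P(dutch | x) = 0.000103125 / 0.008450625 ≈ 0.012

0.012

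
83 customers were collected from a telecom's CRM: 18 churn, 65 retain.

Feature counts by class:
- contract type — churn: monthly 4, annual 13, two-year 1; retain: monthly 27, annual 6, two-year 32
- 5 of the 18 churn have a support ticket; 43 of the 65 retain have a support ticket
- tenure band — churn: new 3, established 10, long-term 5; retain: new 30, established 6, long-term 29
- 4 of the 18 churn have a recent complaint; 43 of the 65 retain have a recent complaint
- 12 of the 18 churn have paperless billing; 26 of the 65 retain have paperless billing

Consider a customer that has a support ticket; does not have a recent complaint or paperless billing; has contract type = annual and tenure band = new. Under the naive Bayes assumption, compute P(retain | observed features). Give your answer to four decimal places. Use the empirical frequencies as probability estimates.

0.7045

churn: (18/83) × (13/18) × (5/18) × (3/18) × (14/18) × (6/18) ≈ 0.00187995
retain: (65/83) × (6/65) × (43/65) × (30/65) × (22/65) × (39/65) ≈ 0.00448226
P(retain | x) = 0.00448226 / 0.00636221 ≈ 0.7045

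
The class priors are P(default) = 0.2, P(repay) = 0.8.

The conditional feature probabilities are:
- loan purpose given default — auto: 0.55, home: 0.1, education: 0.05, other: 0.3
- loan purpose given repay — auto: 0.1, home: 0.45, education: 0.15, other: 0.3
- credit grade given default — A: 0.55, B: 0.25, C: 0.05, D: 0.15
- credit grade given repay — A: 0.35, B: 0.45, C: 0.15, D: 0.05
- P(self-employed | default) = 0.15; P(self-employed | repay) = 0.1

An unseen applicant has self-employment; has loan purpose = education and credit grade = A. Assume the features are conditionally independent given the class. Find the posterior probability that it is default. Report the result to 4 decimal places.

0.1642

default: 0.2 × 0.05 × 0.55 × 0.15 = 0.000825
repay: 0.8 × 0.15 × 0.35 × 0.1 = 0.0042
P(default | x) = 0.000825 / 0.005025 ≈ 0.1642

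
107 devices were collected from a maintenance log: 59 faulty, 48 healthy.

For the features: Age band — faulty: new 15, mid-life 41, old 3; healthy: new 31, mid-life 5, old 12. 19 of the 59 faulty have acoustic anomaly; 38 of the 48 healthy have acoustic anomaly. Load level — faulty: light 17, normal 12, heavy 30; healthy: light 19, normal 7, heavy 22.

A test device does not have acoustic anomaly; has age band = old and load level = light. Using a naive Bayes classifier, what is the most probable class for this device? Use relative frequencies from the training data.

healthy

faulty: (59/107) × (3/59) × (40/59) × (17/59) ≈ 0.005477
healthy: (48/107) × (12/48) × (10/48) × (19/48) ≈ 0.00924844
Highest score → healthy.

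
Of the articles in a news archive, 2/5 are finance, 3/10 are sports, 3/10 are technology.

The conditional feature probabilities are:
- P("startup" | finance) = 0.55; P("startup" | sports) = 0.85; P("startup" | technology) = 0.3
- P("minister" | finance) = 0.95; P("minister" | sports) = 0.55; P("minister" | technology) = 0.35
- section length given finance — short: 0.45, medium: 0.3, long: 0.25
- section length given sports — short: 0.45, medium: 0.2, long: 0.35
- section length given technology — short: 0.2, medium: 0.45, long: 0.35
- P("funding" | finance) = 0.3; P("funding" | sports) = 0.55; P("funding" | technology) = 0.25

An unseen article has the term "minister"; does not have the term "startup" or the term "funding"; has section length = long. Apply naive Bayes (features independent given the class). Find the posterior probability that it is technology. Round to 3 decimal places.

finance: 0.4 × (1−0.55) × 0.95 × 0.25 × (1−0.3) = 0.029925
sports: 0.3 × (1−0.85) × 0.55 × 0.35 × (1−0.55) = 0.003898125
technology: 0.3 × (1−0.3) × 0.35 × 0.35 × (1−0.25) = 0.01929375
P(technology | x) = 0.01929375 / 0.053116875 ≈ 0.363

0.363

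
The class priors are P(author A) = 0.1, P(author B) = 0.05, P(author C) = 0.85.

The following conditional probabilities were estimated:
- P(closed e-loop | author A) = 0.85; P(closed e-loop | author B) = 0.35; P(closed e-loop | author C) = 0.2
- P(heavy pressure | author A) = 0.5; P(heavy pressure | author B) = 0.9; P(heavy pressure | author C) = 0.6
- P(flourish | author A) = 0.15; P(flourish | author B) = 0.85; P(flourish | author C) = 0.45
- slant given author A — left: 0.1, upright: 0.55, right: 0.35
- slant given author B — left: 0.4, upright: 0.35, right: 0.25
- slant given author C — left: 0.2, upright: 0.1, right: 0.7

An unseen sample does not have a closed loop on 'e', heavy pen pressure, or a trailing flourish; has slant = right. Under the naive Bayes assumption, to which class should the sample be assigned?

author C

author A: 0.1 × (1−0.85) × (1−0.5) × (1−0.15) × 0.35 = 0.00223125
author B: 0.05 × (1−0.35) × (1−0.9) × (1−0.85) × 0.25 = 0.000121875
author C: 0.85 × (1−0.2) × (1−0.6) × (1−0.45) × 0.7 = 0.10472
Highest score → author C.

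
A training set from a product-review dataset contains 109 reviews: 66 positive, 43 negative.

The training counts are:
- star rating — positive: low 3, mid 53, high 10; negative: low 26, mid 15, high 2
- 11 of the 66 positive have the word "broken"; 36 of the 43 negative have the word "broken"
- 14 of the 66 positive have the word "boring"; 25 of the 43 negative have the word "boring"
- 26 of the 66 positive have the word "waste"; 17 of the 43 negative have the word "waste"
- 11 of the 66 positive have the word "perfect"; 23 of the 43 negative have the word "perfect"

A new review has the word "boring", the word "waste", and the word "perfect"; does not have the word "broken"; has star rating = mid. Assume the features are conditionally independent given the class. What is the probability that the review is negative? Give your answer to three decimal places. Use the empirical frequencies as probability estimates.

0.328

positive: (66/109) × (53/66) × (55/66) × (14/66) × (26/66) × (11/66) ≈ 0.00564326
negative: (43/109) × (15/43) × (7/43) × (25/43) × (17/43) × (23/43) ≈ 0.00275427
P(negative | x) = 0.00275427 / 0.00839753 ≈ 0.328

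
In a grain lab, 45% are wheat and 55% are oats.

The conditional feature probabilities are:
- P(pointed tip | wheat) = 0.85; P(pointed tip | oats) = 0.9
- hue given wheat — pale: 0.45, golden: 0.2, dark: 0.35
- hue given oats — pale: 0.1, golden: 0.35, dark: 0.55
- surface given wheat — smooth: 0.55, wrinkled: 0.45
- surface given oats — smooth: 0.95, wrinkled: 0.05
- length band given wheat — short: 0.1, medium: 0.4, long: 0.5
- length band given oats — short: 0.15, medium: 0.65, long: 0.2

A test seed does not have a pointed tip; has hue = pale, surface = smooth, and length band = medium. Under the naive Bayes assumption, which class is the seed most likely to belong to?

wheat

wheat: 0.45 × (1−0.85) × 0.45 × 0.55 × 0.4 = 0.0066825
oats: 0.55 × (1−0.9) × 0.1 × 0.95 × 0.65 = 0.00339625
Highest score → wheat.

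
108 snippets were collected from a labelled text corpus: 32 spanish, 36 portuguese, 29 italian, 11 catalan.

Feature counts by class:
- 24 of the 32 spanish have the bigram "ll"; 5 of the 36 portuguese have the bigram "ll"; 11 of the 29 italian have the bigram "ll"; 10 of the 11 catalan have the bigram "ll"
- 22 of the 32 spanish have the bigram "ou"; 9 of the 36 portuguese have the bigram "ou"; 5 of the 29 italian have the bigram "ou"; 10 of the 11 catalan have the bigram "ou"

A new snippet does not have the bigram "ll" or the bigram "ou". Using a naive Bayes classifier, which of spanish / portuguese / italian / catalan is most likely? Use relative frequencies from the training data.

spanish: (32/108) × (8/32) × (10/32) ≈ 0.0231481
portuguese: (36/108) × (31/36) × (27/36) ≈ 0.215278
italian: (29/108) × (18/29) × (24/29) ≈ 0.137931
catalan: (11/108) × (1/11) × (1/11) ≈ 0.000841751
Highest score → portuguese.

portuguese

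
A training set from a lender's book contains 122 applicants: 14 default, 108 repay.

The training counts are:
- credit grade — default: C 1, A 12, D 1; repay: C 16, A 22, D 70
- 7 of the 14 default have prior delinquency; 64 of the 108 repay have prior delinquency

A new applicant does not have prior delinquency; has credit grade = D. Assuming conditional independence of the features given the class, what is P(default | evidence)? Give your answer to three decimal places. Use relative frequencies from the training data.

default: (14/122) × (1/14) × (7/14) ≈ 0.00409836
repay: (108/122) × (70/108) × (44/108) ≈ 0.233758
P(default | x) = 0.00409836 / 0.23785636 ≈ 0.017

0.017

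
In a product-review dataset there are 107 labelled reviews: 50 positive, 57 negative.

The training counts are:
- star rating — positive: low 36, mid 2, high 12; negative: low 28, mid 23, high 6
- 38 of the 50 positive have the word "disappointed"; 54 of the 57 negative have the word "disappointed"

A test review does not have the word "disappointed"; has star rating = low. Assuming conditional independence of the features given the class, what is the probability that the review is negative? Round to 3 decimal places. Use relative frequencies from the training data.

positive: (50/107) × (36/50) × (12/50) ≈ 0.0807477
negative: (57/107) × (28/57) × (3/57) ≈ 0.0137727
P(negative | x) = 0.0137727 / 0.0945204 ≈ 0.146

0.146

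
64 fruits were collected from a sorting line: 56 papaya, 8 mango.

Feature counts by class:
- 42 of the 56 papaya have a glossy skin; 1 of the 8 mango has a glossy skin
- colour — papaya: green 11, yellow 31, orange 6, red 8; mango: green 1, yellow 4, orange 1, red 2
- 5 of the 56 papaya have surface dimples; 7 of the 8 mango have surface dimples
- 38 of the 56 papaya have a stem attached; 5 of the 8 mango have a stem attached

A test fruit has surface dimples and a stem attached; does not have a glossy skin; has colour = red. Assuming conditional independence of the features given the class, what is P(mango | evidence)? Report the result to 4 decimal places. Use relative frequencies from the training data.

papaya: (56/64) × (14/56) × (8/56) × (5/56) × (38/56) ≈ 0.00189334
mango: (8/64) × (7/8) × (2/8) × (7/8) × (5/8) = 0.01495361328125
P(mango | x) = 0.01495361328125 / 0.01684695328125 ≈ 0.8876

0.8876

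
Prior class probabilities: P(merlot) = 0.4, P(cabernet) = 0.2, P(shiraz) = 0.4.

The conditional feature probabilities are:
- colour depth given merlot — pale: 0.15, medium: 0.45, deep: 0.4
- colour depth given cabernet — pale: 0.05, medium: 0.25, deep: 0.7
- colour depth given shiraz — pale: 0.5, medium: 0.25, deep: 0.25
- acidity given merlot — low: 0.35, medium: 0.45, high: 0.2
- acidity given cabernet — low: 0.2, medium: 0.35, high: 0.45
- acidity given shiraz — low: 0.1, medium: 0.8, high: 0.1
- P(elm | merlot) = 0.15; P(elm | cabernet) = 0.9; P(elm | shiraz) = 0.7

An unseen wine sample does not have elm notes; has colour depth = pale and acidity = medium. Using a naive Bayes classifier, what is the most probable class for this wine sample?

merlot: 0.4 × 0.15 × 0.45 × (1−0.15) = 0.02295
cabernet: 0.2 × 0.05 × 0.35 × (1−0.9) = 0.00035
shiraz: 0.4 × 0.5 × 0.8 × (1−0.7) = 0.048
Highest score → shiraz.

shiraz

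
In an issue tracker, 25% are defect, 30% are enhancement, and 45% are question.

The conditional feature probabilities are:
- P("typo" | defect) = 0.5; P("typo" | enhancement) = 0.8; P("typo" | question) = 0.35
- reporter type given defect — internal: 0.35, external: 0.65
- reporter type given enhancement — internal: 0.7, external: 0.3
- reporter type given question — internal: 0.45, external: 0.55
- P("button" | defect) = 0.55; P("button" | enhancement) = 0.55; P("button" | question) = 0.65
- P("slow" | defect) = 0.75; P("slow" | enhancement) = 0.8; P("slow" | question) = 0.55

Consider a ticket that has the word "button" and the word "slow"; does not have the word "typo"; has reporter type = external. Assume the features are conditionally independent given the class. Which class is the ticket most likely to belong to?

question

defect: 0.25 × (1−0.5) × 0.65 × 0.55 × 0.75 = 0.033515625
enhancement: 0.3 × (1−0.8) × 0.3 × 0.55 × 0.8 = 0.00792
question: 0.45 × (1−0.35) × 0.55 × 0.65 × 0.55 = 0.0575128125
Highest score → question.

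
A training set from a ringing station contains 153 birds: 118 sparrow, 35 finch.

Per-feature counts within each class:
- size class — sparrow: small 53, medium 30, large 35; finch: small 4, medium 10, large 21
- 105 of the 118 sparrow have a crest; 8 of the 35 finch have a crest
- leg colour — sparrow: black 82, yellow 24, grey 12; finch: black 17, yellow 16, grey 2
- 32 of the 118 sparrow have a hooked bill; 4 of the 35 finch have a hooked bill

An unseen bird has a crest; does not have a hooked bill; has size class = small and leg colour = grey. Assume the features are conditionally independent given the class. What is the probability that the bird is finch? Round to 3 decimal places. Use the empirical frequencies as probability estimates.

0.013

sparrow: (118/153) × (53/118) × (105/118) × (12/118) × (86/118) ≈ 0.0228459
finch: (35/153) × (4/35) × (8/35) × (2/35) × (31/35) ≈ 0.000302445
P(finch | x) = 0.000302445 / 0.023148345 ≈ 0.013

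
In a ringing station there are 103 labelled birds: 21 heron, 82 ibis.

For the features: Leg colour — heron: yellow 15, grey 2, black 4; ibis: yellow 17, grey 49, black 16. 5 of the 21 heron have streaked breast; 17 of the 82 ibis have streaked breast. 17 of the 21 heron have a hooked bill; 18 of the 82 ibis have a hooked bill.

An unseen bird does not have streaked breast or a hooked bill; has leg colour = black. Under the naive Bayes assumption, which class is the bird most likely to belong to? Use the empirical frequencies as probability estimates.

ibis

heron: (21/103) × (4/21) × (16/21) × (4/21) ≈ 0.00563591
ibis: (82/103) × (16/82) × (65/82) × (64/82) ≈ 0.0961055
Highest score → ibis.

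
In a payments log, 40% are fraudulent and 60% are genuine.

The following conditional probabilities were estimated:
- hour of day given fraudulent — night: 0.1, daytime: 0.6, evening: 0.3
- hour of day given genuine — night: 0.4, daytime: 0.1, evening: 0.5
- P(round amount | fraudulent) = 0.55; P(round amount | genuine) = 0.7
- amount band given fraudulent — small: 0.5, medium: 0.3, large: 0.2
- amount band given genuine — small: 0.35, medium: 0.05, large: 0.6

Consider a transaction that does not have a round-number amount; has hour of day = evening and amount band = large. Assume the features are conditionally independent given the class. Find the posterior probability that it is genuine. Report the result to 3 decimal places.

0.833

fraudulent: 0.4 × 0.3 × (1−0.55) × 0.2 = 0.0108
genuine: 0.6 × 0.5 × (1−0.7) × 0.6 = 0.054
P(genuine | x) = 0.054 / 0.0648 ≈ 0.833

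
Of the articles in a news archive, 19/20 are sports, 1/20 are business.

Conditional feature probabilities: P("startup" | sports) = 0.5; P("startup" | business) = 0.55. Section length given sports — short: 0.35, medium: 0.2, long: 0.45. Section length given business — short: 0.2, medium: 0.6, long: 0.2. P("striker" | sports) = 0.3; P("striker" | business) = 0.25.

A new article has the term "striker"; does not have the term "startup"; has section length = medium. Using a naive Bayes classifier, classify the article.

sports: 0.95 × (1−0.5) × 0.2 × 0.3 = 0.0285
business: 0.05 × (1−0.55) × 0.6 × 0.25 = 0.003375
Highest score → sports.

sports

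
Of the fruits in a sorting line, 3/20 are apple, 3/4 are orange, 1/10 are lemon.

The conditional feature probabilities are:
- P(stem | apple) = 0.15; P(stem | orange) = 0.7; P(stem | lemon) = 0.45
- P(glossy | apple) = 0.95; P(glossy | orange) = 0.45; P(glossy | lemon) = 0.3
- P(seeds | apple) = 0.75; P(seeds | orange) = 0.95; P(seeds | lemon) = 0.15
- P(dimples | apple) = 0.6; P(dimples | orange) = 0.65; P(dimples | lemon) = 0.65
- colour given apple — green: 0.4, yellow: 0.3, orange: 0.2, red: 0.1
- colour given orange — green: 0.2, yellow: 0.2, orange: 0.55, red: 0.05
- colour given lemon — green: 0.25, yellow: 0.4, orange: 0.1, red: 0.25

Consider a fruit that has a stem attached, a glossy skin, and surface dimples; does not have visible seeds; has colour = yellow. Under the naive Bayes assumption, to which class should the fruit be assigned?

apple: 0.15 × 0.15 × 0.95 × (1−0.75) × 0.6 × 0.3 = 0.000961875
orange: 0.75 × 0.7 × 0.45 × (1−0.95) × 0.65 × 0.2 = 0.001535625
lemon: 0.1 × 0.45 × 0.3 × (1−0.15) × 0.65 × 0.4 = 0.0029835
Highest score → lemon.

lemon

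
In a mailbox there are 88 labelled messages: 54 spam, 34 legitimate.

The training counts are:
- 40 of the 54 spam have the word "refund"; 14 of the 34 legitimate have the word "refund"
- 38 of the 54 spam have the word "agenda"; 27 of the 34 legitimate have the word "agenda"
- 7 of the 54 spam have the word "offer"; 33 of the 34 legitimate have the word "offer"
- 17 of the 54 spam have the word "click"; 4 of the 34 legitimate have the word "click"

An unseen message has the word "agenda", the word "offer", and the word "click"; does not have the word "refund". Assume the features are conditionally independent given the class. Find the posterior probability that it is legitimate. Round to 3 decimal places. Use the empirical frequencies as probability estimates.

0.819

spam: (54/88) × (14/54) × (38/54) × (7/54) × (17/54) ≈ 0.00456872
legitimate: (34/88) × (20/34) × (27/34) × (33/34) × (4/34) ≈ 0.0206086
P(legitimate | x) = 0.0206086 / 0.02517732 ≈ 0.819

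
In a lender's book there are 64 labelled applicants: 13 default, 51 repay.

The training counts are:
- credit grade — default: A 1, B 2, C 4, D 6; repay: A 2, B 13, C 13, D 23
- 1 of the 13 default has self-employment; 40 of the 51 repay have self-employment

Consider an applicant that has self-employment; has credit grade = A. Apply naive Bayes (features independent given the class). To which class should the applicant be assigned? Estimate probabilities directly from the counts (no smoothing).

repay

default: (13/64) × (1/13) × (1/13) ≈ 0.00120192
repay: (51/64) × (2/51) × (40/51) ≈ 0.0245098
Highest score → repay.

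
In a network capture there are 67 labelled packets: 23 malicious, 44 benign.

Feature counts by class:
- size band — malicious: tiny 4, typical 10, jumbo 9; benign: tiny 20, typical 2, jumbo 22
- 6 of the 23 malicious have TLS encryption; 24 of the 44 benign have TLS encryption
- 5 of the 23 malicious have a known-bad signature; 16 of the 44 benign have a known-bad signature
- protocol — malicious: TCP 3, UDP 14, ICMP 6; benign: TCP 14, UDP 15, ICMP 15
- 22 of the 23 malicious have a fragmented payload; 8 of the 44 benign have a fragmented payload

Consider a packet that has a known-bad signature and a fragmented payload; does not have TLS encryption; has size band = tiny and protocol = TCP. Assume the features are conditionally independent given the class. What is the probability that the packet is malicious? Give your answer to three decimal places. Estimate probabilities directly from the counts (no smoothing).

0.295

malicious: (23/67) × (4/23) × (17/23) × (5/23) × (3/23) × (22/23) ≈ 0.00119684
benign: (44/67) × (20/44) × (20/44) × (16/44) × (14/44) × (8/44) ≈ 0.00285438
P(malicious | x) = 0.00119684 / 0.00405122 ≈ 0.295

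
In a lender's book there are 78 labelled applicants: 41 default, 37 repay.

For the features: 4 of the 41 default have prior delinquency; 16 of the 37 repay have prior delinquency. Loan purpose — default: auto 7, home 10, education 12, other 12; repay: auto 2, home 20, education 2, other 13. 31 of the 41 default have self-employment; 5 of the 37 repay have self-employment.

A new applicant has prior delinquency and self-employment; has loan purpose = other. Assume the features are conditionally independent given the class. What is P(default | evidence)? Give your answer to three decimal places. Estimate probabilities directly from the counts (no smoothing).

0.538

default: (41/78) × (4/41) × (12/41) × (31/41) ≈ 0.0113486
repay: (37/78) × (16/37) × (13/37) × (5/37) ≈ 0.00973947
P(default | x) = 0.0113486 / 0.02108807 ≈ 0.538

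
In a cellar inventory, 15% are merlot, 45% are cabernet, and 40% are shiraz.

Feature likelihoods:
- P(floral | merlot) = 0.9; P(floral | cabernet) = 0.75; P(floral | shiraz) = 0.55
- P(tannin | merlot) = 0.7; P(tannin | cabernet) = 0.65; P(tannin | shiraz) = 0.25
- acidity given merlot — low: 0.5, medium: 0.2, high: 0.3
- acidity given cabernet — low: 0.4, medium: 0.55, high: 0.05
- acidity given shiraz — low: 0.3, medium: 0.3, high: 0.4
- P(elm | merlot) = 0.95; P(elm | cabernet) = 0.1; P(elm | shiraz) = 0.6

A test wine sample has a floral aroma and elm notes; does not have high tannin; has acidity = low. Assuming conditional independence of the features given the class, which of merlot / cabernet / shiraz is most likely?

merlot: 0.15 × 0.9 × (1−0.7) × 0.5 × 0.95 = 0.0192375
cabernet: 0.45 × 0.75 × (1−0.65) × 0.4 × 0.1 = 0.004725
shiraz: 0.4 × 0.55 × (1−0.25) × 0.3 × 0.6 = 0.0297
Highest score → shiraz.

shiraz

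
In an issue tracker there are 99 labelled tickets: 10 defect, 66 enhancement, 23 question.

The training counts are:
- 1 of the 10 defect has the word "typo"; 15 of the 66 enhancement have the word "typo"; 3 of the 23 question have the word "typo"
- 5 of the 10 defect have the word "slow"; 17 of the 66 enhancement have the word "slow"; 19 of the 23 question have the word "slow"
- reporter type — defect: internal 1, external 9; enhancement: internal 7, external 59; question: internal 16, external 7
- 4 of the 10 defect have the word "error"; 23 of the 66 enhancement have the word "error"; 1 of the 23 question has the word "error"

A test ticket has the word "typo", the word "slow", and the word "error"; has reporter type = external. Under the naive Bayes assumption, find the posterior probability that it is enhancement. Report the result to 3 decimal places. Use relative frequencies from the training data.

defect: (10/99) × (1/10) × (5/10) × (9/10) × (4/10) ≈ 0.00181818
enhancement: (66/99) × (15/66) × (17/66) × (59/66) × (23/66) ≈ 0.0121577
question: (23/99) × (3/23) × (19/23) × (7/23) × (1/23) ≈ 0.000331249
P(enhancement | x) = 0.0121577 / 0.014307129 ≈ 0.850

0.850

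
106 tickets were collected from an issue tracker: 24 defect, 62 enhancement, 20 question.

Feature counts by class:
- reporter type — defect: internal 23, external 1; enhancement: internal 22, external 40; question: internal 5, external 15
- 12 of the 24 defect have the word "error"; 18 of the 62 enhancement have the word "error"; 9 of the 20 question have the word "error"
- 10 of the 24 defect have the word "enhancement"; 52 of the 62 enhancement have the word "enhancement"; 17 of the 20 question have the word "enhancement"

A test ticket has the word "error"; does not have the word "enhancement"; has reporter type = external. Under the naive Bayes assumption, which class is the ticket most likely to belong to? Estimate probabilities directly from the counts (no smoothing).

defect: (24/106) × (1/24) × (12/24) × (14/24) ≈ 0.00275157
enhancement: (62/106) × (40/62) × (18/62) × (10/62) ≈ 0.0176703
question: (20/106) × (15/20) × (9/20) × (3/20) ≈ 0.00955189
Highest score → enhancement.

enhancement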